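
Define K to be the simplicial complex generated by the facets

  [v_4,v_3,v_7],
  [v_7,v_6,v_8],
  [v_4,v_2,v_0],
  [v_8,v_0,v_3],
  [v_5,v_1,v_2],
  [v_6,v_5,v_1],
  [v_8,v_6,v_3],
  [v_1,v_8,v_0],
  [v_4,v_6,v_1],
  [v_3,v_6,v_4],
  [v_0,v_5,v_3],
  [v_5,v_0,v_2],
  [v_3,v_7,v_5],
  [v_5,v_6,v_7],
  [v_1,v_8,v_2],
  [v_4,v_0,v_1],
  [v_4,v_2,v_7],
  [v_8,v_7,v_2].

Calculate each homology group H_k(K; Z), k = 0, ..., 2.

We work with the vertex ordering v_0 < v_1 < v_2 < v_3 < v_4 < v_5 < v_6 < v_7 < v_8. The simplices of K, each written with vertices in increasing order, are:

  0-simplices (9): [v_0], [v_1], [v_2], [v_3], [v_4], [v_5], [v_6], [v_7], [v_8]
  1-simplices (27): (27 of them)
  2-simplices (18): (18 of them)

Hence C_0 ≅ Z^9, C_1 ≅ Z^27, C_2 ≅ Z^18.

∂_1: C_1 → C_0 is given by ∂[p,q] = [q] − [p].
The 9×27 boundary matrix has rank 8 and Smith normal form diag(1,1,1,1,1,1,1,1).

∂_2: C_2 → C_1 maps a triangle to the signed sum of its edges. For instance
  ∂[v_0,v_3,v_8] = [v_3,v_8] − [v_0,v_8] + [v_0,v_3],
  ∂[v_2,v_7,v_8] = [v_7,v_8] − [v_2,v_8] + [v_2,v_7].
This gives a 27×18 integer matrix of rank 18; reducing to Smith normal form yields diagonal entries (1,1,1,1,1,1,1,1,1,1,1,1,1,1,1,1,1,2).

Now H_k = ker ∂_k / im ∂_{k+1}, so:

  H_0: rank C_0 − rank ∂_1 = 9 − 8 = 1, and the invariant factors of ∂_1 are all 1, so H_0 ≅ Z.
  H_1: rank ker ∂_1 − rank ∂_2 = (27 − 8) − 18 = 1, and ∂_2 has invariant factor 2 > 1, so H_1 ≅ Z ⊕ Z_2.
  H_2: rank ker ∂_2 − rank ∂_3 = (18 − 18) − 0 = 0, and there is no ∂_3, so H_2 ≅ 0.

As a check, the Euler characteristic is 9 − 27 + 18 = 0, which agrees with 1 − 1 + 0 = 0.

H_0 = Z,  H_1 = Z ⊕ Z_2,  H_2 = 0.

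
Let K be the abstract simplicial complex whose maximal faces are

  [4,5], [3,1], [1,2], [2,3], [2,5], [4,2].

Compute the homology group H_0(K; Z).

H_0 = Z.

Take the total order 1 < 2 < 3 < 4 < 5 on the vertex set. Then K (dimension 1) consists of the simplices:

  0-simplices (5): [1], [2], [3], [4], [5]
  1-simplices (6): [1,2], [1,3], [2,3], [2,4], [2,5], [4,5]

giving chain groups C_0 ≅ Z^5, C_1 ≅ Z^6.

∂_1: C_1 → C_0 is given by ∂[p,q] = [q] − [p].
This gives a 5×6 integer matrix of rank 4; reducing to Smith normal form yields diagonal entries (1,1,1,1).

Computing H_k = (kernel of ∂_k) / (image of ∂_{k+1}):

  H_0: rank C_0 − rank ∂_1 = 5 − 4 = 1, and the invariant factors of ∂_1 are all 1, so H_0 = Z.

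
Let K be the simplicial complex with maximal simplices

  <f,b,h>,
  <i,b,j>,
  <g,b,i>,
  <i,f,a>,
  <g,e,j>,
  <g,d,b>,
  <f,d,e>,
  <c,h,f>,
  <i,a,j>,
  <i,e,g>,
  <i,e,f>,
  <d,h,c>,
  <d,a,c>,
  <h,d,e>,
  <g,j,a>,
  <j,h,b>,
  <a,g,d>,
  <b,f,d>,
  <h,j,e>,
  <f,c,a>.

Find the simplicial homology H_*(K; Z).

H_0 = Z,  H_1 = Z ⊕ Z_2,  H_2 = 0.

Fix the vertex order a < b < c < d < e < f < g < h < i < j and write every simplex with vertices in increasing order. Then dim K = 2 and the simplices of K are:

  0-simplices (10): a, b, c, d, e, f, g, h, i, j
  1-simplices (30): ac, ad, af, ag, ai, aj, bd, bf, bg, bh, bi, bj, cd, cf, ch, de, df, dg, dh, ef, eg, eh, ei, ej, fh, fi, gi, gj, hj, ij
  2-simplices (20): acd, acf, adg, afi, agj, aij, bdf, bdg, bfh, bgi, bhj, bij, cdh, cfh, def, deh, efi, egi, egj, ehj

Hence C_0 ≅ Z^10, C_1 ≅ Z^30, C_2 ≅ Z^20.

Boundary ∂_1: C_1 → C_0 sends each edge [p,q] (with p < q) to q − p. For instance
  ∂fh = h − f.
The resulting 10×30 matrix has rank 9, and its Smith normal form has invariant factors (1,1,1,1,1,1,1,1,1).

∂_2: C_2 → C_1 maps a triangle to the signed sum of its edges. For instance
  ∂def = ef − df + de,
  ∂afi = fi − ai + af.
This gives a 30×20 integer matrix of rank 20; reducing to Smith normal form yields diagonal entries (1,1,1,1,1,1,1,1,1,1,1,1,1,1,1,1,1,1,1,2).

Computing H_k = (kernel of ∂_k) / (image of ∂_{k+1}):

  H_0: rank C_0 − rank ∂_1 = 10 − 9 = 1, and the invariant factors of ∂_1 are all 1, so H_0 = Z.
  H_1: rank ker ∂_1 − rank ∂_2 = (30 − 9) − 20 = 1, and ∂_2 has invariant factor 2 > 1, so H_1 = Z ⊕ Z_2.
  H_2: rank ker ∂_2 − rank ∂_3 = (20 − 20) − 0 = 0, and there is no ∂_3, so H_2 = 0.

As a check, the Euler characteristic is 10 − 30 + 20 = 0, which agrees with 1 − 1 + 0 = 0.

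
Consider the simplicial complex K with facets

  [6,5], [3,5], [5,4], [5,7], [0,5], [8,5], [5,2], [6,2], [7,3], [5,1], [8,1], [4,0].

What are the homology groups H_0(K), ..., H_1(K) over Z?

H_0 = Z,  H_1 = Z^4.

Order the vertices as 0 < 1 < 2 < 3 < 4 < 5 < 6 < 7 < 8. Listing each simplex with vertices in this order, K has dimension 1 with simplices:

  0-simplices (9): [0], [1], [2], [3], [4], [5], [6], [7], [8]
  1-simplices (12): [0,4], [0,5], [1,5], [1,8], [2,5], [2,6], [3,5], [3,7], [4,5], [5,6], [5,7], [5,8]

giving chain groups C_0 ≅ Z^9, C_1 ≅ Z^12.

∂_1: C_1 → C_0 is given by ∂[p,q] = [q] − [p].
This gives a 9×12 integer matrix of rank 8; reducing to Smith normal form yields diagonal entries (1,1,1,1,1,1,1,1).

Now H_k = ker ∂_k / im ∂_{k+1}, so:

  H_0: rank C_0 − rank ∂_1 = 9 − 8 = 1, and the invariant factors of ∂_1 are all 1, so H_0 = Z.
  H_1: rank ker ∂_1 − rank ∂_2 = (12 − 8) − 0 = 4, and there is no ∂_2, so H_1 = Z^4.

As a check, the Euler characteristic is 9 − 12 = -3, which agrees with 1 − 4 = -3.
(K is a triangulation of a wedge of 4 circles.)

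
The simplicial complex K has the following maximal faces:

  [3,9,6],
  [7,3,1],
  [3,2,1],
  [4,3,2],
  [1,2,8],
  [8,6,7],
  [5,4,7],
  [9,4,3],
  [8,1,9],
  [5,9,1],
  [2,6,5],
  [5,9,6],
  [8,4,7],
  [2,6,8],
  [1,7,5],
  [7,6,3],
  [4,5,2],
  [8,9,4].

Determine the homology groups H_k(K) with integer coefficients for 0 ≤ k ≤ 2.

We work with the vertex ordering 1 < 2 < 3 < 4 < 5 < 6 < 7 < 8 < 9. The simplices of K, each written with vertices in increasing order, are:

  0-simplices (9): [1], [2], [3], [4], [5], [6], [7], [8], [9]
  1-simplices (27): (27 of them)
  2-simplices (18): [1,2,3], [1,2,8], [1,3,7], [1,5,7], [1,5,9], [1,8,9], [2,3,4], [2,4,5], [2,5,6], [2,6,8], [3,4,9], [3,6,7], [3,6,9], [4,5,7], [4,7,8], [4,8,9], [5,6,9], [6,7,8]

giving chain groups C_0 ≅ Z^9, C_1 ≅ Z^27, C_2 ≅ Z^18.

∂_1: C_1 → C_0 is given by ∂[p,q] = [q] − [p]. For instance
  ∂[2,3] = [3] − [2].
The 9×27 boundary matrix has rank 8 and Smith normal form diag(1,1,1,1,1,1,1,1).

The boundary map ∂_2: C_2 → C_1 acts by ∂[p,q,r] = [q,r] − [p,r] + [p,q]. For instance
  ∂[3,6,9] = [6,9] − [3,9] + [3,6],
  ∂[3,6,7] = [6,7] − [3,7] + [3,6].
This gives a 27×18 integer matrix of rank 17; reducing to Smith normal form yields diagonal entries (1,1,1,1,1,1,1,1,1,1,1,1,1,1,1,1,1).

Computing H_k = (kernel of ∂_k) / (image of ∂_{k+1}):

  H_0: rank C_0 − rank ∂_1 = 9 − 8 = 1, and the invariant factors of ∂_1 are all 1, so H_0 = Z.
  H_1: rank ker ∂_1 − rank ∂_2 = (27 − 8) − 17 = 2, and the invariant factors of ∂_2 are all 1, so H_1 = Z^2.
  H_2: rank ker ∂_2 − rank ∂_3 = (18 − 17) − 0 = 1, and there is no ∂_3, so H_2 = Z.

H_0 ≅ Z,  H_1 ≅ Z^2,  H_2 ≅ Z.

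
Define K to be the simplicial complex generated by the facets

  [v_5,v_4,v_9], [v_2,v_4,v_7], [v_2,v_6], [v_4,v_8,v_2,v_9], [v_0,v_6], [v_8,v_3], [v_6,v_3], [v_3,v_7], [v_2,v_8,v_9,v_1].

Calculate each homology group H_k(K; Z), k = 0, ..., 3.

H_0 ≅ Z,  H_1 ≅ Z^2,  H_2 = 0,  H_3 = 0.

Take the total order v_0 < v_1 < v_2 < v_3 < v_4 < v_5 < v_6 < v_7 < v_8 < v_9 on the vertex set. Then K (dimension 3) consists of the simplices:

  0-simplices (10): [v_0], [v_1], [v_2], [v_3], [v_4], [v_5], [v_6], [v_7], [v_8], [v_9]
  1-simplices (18): (18 of them)
  2-simplices (9): [v_1,v_2,v_8], [v_1,v_2,v_9], [v_1,v_8,v_9], [v_2,v_4,v_7], [v_2,v_4,v_8], [v_2,v_4,v_9], [v_2,v_8,v_9], [v_4,v_5,v_9], [v_4,v_8,v_9]
  3-simplices (2): [v_1,v_2,v_8,v_9], [v_2,v_4,v_8,v_9]

so the chain groups are C_0 ≅ Z^10, C_1 ≅ Z^18, C_2 ≅ Z^9, C_3 ≅ Z^2.

∂_1: C_1 → C_0 maps an edge to its endpoints' difference, ∂[p,q] = q − p.
The 10×18 boundary matrix has rank 9 and Smith normal form diag(1,1,1,1,1,1,1,1,1).

The boundary map ∂_2: C_2 → C_1 maps a triangle to the signed sum of its edges. For instance
  ∂[v_1,v_2,v_8] = [v_2,v_8] − [v_1,v_8] + [v_1,v_2],
  ∂[v_4,v_8,v_9] = [v_8,v_9] − [v_4,v_9] + [v_4,v_8].
This gives a 18×9 integer matrix of rank 7; reducing to Smith normal form yields diagonal entries (1,1,1,1,1,1,1).

∂_3: C_3 → C_2 sends each 3-simplex σ to the alternating sum Σ_i (−1)^i (σ with its i-th vertex removed). For instance
  ∂[v_1,v_2,v_8,v_9] = [v_2,v_8,v_9] − [v_1,v_8,v_9] + [v_1,v_2,v_9] − [v_1,v_2,v_8],
  ∂[v_2,v_4,v_8,v_9] = [v_4,v_8,v_9] − [v_2,v_8,v_9] + [v_2,v_4,v_9] − [v_2,v_4,v_8].
The 9×2 boundary matrix has rank 2 and Smith normal form diag(1,1).

Now H_k = ker ∂_k / im ∂_{k+1}, so:

  H_0: rank C_0 − rank ∂_1 = 10 − 9 = 1, and the invariant factors of ∂_1 are all 1, so H_0 = Z.
  H_1: rank ker ∂_1 − rank ∂_2 = (18 − 9) − 7 = 2, and the invariant factors of ∂_2 are all 1, so H_1 = Z^2.
  H_2: rank ker ∂_2 − rank ∂_3 = (9 − 7) − 2 = 0, and the invariant factors of ∂_3 are all 1, so H_2 = 0.
  H_3: rank ker ∂_3 − rank ∂_4 = (2 − 2) − 0 = 0, and there is no ∂_4, so H_3 = 0.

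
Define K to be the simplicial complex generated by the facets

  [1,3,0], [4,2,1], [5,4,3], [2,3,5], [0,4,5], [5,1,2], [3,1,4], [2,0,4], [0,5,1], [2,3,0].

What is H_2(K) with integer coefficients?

H_2 = 0.

K has 6 vertices, 15 edges, 10 triangles.
rank ∂_2 = 10, rank ∂_3 = 0 ⇒ b_2 = 10 − 10 − 0 = 0. So H_2 ≅ 0.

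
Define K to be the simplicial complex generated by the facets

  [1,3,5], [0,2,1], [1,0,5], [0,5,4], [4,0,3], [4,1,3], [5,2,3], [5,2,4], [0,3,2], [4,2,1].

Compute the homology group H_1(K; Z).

We work with the vertex ordering 0 < 1 < 2 < 3 < 4 < 5. The simplices of K, each written with vertices in increasing order, are:

  0-simplices (6): [0], [1], [2], [3], [4], [5]
  1-simplices (15): [0,1], [0,2], [0,3], [0,4], [0,5], [1,2], [1,3], [1,4], [1,5], [2,3], [2,4], [2,5], [3,4], [3,5], [4,5]
  2-simplices (10): [0,1,2], [0,1,5], [0,2,3], [0,3,4], [0,4,5], [1,2,4], [1,3,4], [1,3,5], [2,3,5], [2,4,5]

so the chain groups are C_0 ≅ Z^6, C_1 ≅ Z^15, C_2 ≅ Z^10.

∂_1: C_1 → C_0 sends each edge [p,q] (with p < q) to q − p. For instance
  ∂[0,5] = [5] − [0].
As a 6×15 matrix over Z this has rank 5, with invariant factors (1,1,1,1,1).

Boundary ∂_2: C_2 → C_1 sends each 2-simplex [p,q,r] to [q,r] − [p,r] + [p,q]. For instance
  ∂[0,3,4] = [3,4] − [0,4] + [0,3],
  ∂[0,2,3] = [2,3] − [0,3] + [0,2].
The resulting 15×10 matrix has rank 10, and its Smith normal form has invariant factors (1,1,1,1,1,1,1,1,1,2).

Computing H_k = (kernel of ∂_k) / (image of ∂_{k+1}):

  H_1: rank ker ∂_1 − rank ∂_2 = (15 − 5) − 10 = 0, and ∂_2 has invariant factor 2 > 1, so H_1 ≅ Z/2.

H_1 ≅ Z/2.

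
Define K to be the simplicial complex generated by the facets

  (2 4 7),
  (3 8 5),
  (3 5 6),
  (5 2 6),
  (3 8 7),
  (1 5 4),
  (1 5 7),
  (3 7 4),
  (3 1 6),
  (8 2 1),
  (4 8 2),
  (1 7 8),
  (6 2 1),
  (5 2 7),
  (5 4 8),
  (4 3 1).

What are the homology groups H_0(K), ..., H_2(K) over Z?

H_0 = Z,  H_1 = Z^2,  H_2 = Z.

We work with the vertex ordering 1 < 2 < 3 < 4 < 5 < 6 < 7 < 8. The simplices of K, each written with vertices in increasing order, are:

  0-simplices (8): [1], [2], [3], [4], [5], [6], [7], [8]
  1-simplices (24): (24 of them)
  2-simplices (16): [1,2,6], [1,2,8], [1,3,4], [1,3,6], [1,4,5], [1,5,7], [1,7,8], [2,4,7], [2,4,8], [2,5,6], [2,5,7], [3,4,7], [3,5,6], [3,5,8], [3,7,8], [4,5,8]

so the chain groups are C_0 ≅ Z^8, C_1 ≅ Z^24, C_2 ≅ Z^16.

The boundary map ∂_1: C_1 → C_0 is given by ∂[p,q] = [q] − [p]. For instance
  ∂[3,7] = [7] − [3].
As a 8×24 matrix over Z this has rank 7, with invariant factors (1,1,1,1,1,1,1).

The boundary map ∂_2: C_2 → C_1 sends each 2-simplex [p,q,r] to [q,r] − [p,r] + [p,q]. For instance
  ∂[1,7,8] = [7,8] − [1,8] + [1,7],
  ∂[2,5,6] = [5,6] − [2,6] + [2,5].
As a 24×16 matrix over Z this has rank 15, with invariant factors (1,1,1,1,1,1,1,1,1,1,1,1,1,1,1).

Reading off H_k = ker ∂_k / im ∂_{k+1}:

  H_0: rank C_0 − rank ∂_1 = 8 − 7 = 1, and the invariant factors of ∂_1 are all 1, so H_0 ≅ Z.
  H_1: rank ker ∂_1 − rank ∂_2 = (24 − 7) − 15 = 2, and the invariant factors of ∂_2 are all 1, so H_1 ≅ Z^2.
  H_2: rank ker ∂_2 − rank ∂_3 = (16 − 15) − 0 = 1, and there is no ∂_3, so H_2 ≅ Z.

As a check, the Euler characteristic is 8 − 24 + 16 = 0, which agrees with 1 − 2 + 1 = 0.
(K is a triangulation of the torus T^2.)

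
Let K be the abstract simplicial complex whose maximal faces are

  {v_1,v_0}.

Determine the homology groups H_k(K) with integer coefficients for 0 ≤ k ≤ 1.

H_0 ≅ Z,  H_1 = 0.

Fix the vertex order v_0 < v_1 and write every simplex with vertices in increasing order. Then dim K = 1 and the simplices of K are:

  0-simplices (2): [v_0], [v_1]
  1-simplices (1): [v_0,v_1]

giving chain groups C_0 ≅ Z^2, C_1 ≅ Z^1.

The boundary map ∂_1: C_1 → C_0 maps an edge to its endpoints' difference, ∂[p,q] = q − p. For instance
  ∂[v_0,v_1] = [v_1] − [v_0].
This gives a 2×1 integer matrix of rank 1; reducing to Smith normal form yields diagonal entries (1).

Reading off H_k = ker ∂_k / im ∂_{k+1}:

  H_0: rank C_0 − rank ∂_1 = 2 − 1 = 1, and the invariant factors of ∂_1 are all 1, so H_0 ≅ Z.
  H_1: rank ker ∂_1 − rank ∂_2 = (1 − 1) − 0 = 0, and there is no ∂_2, so H_1 ≅ 0.

As a check, the Euler characteristic is 2 − 1 = 1, which agrees with 1 − 0 = 1.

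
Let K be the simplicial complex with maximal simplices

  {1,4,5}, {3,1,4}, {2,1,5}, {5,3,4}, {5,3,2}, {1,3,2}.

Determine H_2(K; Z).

Fix the vertex order 1 < 2 < 3 < 4 < 5 and write every simplex with vertices in increasing order. Then dim K = 2 and the simplices of K are:

  0-simplices (5): [1], [2], [3], [4], [5]
  1-simplices (9): [1,2], [1,3], [1,4], [1,5], [2,3], [2,5], [3,4], [3,5], [4,5]
  2-simplices (6): [1,2,3], [1,2,5], [1,3,4], [1,4,5], [2,3,5], [3,4,5]

Hence C_0 ≅ Z^5, C_1 ≅ Z^9, C_2 ≅ Z^6.

The boundary map ∂_1: C_1 → C_0 is given by ∂[p,q] = [q] − [p].
The 5×9 boundary matrix has rank 4 and Smith normal form diag(1,1,1,1).

The boundary map ∂_2: C_2 → C_1 maps a triangle to the signed sum of its edges. For instance
  ∂[1,2,5] = [2,5] − [1,5] + [1,2],
  ∂[1,3,4] = [3,4] − [1,4] + [1,3].
As a 9×6 matrix over Z this has rank 5, with invariant factors (1,1,1,1,1).

From H_k ≅ ker(∂_k) / im(∂_{k+1}) we obtain:

  H_2: rank ker ∂_2 − rank ∂_3 = (6 − 5) − 0 = 1, and there is no ∂_3, so H_2 ≅ Z.

H_2 = Z.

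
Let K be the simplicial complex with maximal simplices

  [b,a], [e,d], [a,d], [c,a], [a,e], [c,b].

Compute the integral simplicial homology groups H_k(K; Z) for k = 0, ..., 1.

H_0 ≅ Z,  H_1 ≅ Z^2.

We work with the vertex ordering a < b < c < d < e. The simplices of K, each written with vertices in increasing order, are:

  0-simplices (5): a, b, c, d, e
  1-simplices (6): ab, ac, ad, ae, bc, de

so the chain groups are C_0 ≅ Z^5, C_1 ≅ Z^6.

∂_1: C_1 → C_0 sends each edge [p,q] (with p < q) to q − p. For instance
  ∂ab = b − a.
The 5×6 boundary matrix has rank 4 and Smith normal form diag(1,1,1,1).

From H_k ≅ ker(∂_k) / im(∂_{k+1}) we obtain:

  H_0: rank C_0 − rank ∂_1 = 5 − 4 = 1, and the invariant factors of ∂_1 are all 1, so H_0 = Z.
  H_1: rank ker ∂_1 − rank ∂_2 = (6 − 4) − 0 = 2, and there is no ∂_2, so H_1 = Z^2.

As a check, the Euler characteristic is 5 − 6 = -1, which agrees with 1 − 2 = -1.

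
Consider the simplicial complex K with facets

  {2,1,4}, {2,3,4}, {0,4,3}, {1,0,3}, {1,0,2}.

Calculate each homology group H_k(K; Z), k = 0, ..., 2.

H_0 ≅ Z,  H_1 ≅ Z,  H_2 = 0.

We work with the vertex ordering 0 < 1 < 2 < 3 < 4. The simplices of K, each written with vertices in increasing order, are:

  0-simplices (5): [0], [1], [2], [3], [4]
  1-simplices (10): [0,1], [0,2], [0,3], [0,4], [1,2], [1,3], [1,4], [2,3], [2,4], [3,4]
  2-simplices (5): [0,1,2], [0,1,3], [0,3,4], [1,2,4], [2,3,4]

giving chain groups C_0 ≅ Z^5, C_1 ≅ Z^10, C_2 ≅ Z^5.

The boundary map ∂_1: C_1 → C_0 sends each edge [p,q] (with p < q) to q − p. For instance
  ∂[0,3] = [3] − [0].
The resulting 5×10 matrix has rank 4, and its Smith normal form has invariant factors (1,1,1,1).

Boundary ∂_2: C_2 → C_1 acts by ∂[p,q,r] = [q,r] − [p,r] + [p,q]. For instance
  ∂[0,1,2] = [1,2] − [0,2] + [0,1],
  ∂[0,3,4] = [3,4] − [0,4] + [0,3].
This gives a 10×5 integer matrix of rank 5; reducing to Smith normal form yields diagonal entries (1,1,1,1,1).

Reading off H_k = ker ∂_k / im ∂_{k+1}:

  H_0: rank C_0 − rank ∂_1 = 5 − 4 = 1, and the invariant factors of ∂_1 are all 1, so H_0 ≅ Z.
  H_1: rank ker ∂_1 − rank ∂_2 = (10 − 4) − 5 = 1, and the invariant factors of ∂_2 are all 1, so H_1 ≅ Z.
  H_2: rank ker ∂_2 − rank ∂_3 = (5 − 5) − 0 = 0, and there is no ∂_3, so H_2 ≅ 0.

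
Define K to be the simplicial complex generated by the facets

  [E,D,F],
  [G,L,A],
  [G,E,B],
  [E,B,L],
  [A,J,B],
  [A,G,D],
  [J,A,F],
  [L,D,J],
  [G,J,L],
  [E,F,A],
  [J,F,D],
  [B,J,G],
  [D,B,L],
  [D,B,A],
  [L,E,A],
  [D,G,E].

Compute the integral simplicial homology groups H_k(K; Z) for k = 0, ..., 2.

H_0 = Z,  H_1 = Z^2,  H_2 = Z.

Order the vertices as A < B < D < E < F < G < J < L. Listing each simplex with vertices in this order, K has dimension 2 with simplices:

  0-simplices (8): A, B, D, E, F, G, J, L
  1-simplices (24): AB, AD, AE, AF, AG, AJ, AL, BD, BE, BG, BJ, BL, DE, DF, DG, DJ, DL, EF, EG, EL, FJ, GJ, GL, JL
  2-simplices (16): ABD, ABJ, ADG, AEF, AEL, AFJ, AGL, BDL, BEG, BEL, BGJ, DEF, DEG, DFJ, DJL, GJL

Hence C_0 ≅ Z^8, C_1 ≅ Z^24, C_2 ≅ Z^16.

The boundary map ∂_1: C_1 → C_0 sends each edge [p,q] (with p < q) to q − p. For instance
  ∂BJ = J − B.
The 8×24 boundary matrix has rank 7 and Smith normal form diag(1,1,1,1,1,1,1).

The boundary map ∂_2: C_2 → C_1 maps a triangle to the signed sum of its edges. For instance
  ∂AEL = EL − AL + AE,
  ∂DJL = JL − DL + DJ.
This gives a 24×16 integer matrix of rank 15; reducing to Smith normal form yields diagonal entries (1,1,1,1,1,1,1,1,1,1,1,1,1,1,1).

From H_k ≅ ker(∂_k) / im(∂_{k+1}) we obtain:

  H_0: rank C_0 − rank ∂_1 = 8 − 7 = 1, and the invariant factors of ∂_1 are all 1, so H_0 ≅ Z.
  H_1: rank ker ∂_1 − rank ∂_2 = (24 − 7) − 15 = 2, and the invariant factors of ∂_2 are all 1, so H_1 ≅ Z^2.
  H_2: rank ker ∂_2 − rank ∂_3 = (16 − 15) − 0 = 1, and there is no ∂_3, so H_2 ≅ Z.

As a check, the Euler characteristic is 8 − 24 + 16 = 0, which agrees with 1 − 2 + 1 = 0.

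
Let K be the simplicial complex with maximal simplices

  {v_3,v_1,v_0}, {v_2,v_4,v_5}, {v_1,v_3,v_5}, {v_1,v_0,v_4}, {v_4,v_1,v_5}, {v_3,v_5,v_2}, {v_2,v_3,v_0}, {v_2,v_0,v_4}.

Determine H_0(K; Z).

Fix the vertex order v_0 < v_1 < v_2 < v_3 < v_4 < v_5 and write every simplex with vertices in increasing order. Then dim K = 2 and the simplices of K are:

  0-simplices (6): [v_0], [v_1], [v_2], [v_3], [v_4], [v_5]
  1-simplices (12): [v_0,v_1], [v_0,v_2], [v_0,v_3], [v_0,v_4], [v_1,v_3], [v_1,v_4], [v_1,v_5], [v_2,v_3], [v_2,v_4], [v_2,v_5], [v_3,v_5], [v_4,v_5]
  2-simplices (8): [v_0,v_1,v_3], [v_0,v_1,v_4], [v_0,v_2,v_3], [v_0,v_2,v_4], [v_1,v_3,v_5], [v_1,v_4,v_5], [v_2,v_3,v_5], [v_2,v_4,v_5]

giving chain groups C_0 ≅ Z^6, C_1 ≅ Z^12, C_2 ≅ Z^8.

The boundary map ∂_1: C_1 → C_0 is given by ∂[p,q] = [q] − [p]. For instance
  ∂[v_4,v_5] = [v_5] − [v_4].
This gives a 6×12 integer matrix of rank 5; reducing to Smith normal form yields diagonal entries (1,1,1,1,1).

The boundary map ∂_2: C_2 → C_1 sends each 2-simplex [p,q,r] to [q,r] − [p,r] + [p,q]. For instance
  ∂[v_0,v_1,v_4] = [v_1,v_4] − [v_0,v_4] + [v_0,v_1],
  ∂[v_0,v_1,v_3] = [v_1,v_3] − [v_0,v_3] + [v_0,v_1].
This gives a 12×8 integer matrix of rank 7; reducing to Smith normal form yields diagonal entries (1,1,1,1,1,1,1).

Reading off H_k = ker ∂_k / im ∂_{k+1}:

  H_0: rank C_0 − rank ∂_1 = 6 − 5 = 1, and the invariant factors of ∂_1 are all 1, so H_0 = Z.

(K is a triangulation of the 2-sphere S^2.)

H_0 = Z.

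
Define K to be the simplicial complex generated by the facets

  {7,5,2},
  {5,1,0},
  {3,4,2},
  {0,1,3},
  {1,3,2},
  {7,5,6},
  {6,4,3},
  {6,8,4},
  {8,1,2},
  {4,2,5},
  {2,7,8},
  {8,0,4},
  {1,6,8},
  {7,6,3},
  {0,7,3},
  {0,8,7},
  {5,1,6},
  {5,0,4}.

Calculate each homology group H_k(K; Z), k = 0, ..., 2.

We work with the vertex ordering 0 < 1 < 2 < 3 < 4 < 5 < 6 < 7 < 8. The simplices of K, each written with vertices in increasing order, are:

  0-simplices (9): [0], [1], [2], [3], [4], [5], [6], [7], [8]
  1-simplices (27): (27 of them)
  2-simplices (18): [0,1,3], [0,1,5], [0,3,7], [0,4,5], [0,4,8], [0,7,8], [1,2,3], [1,2,8], [1,5,6], [1,6,8], [2,3,4], [2,4,5], [2,5,7], [2,7,8], [3,4,6], [3,6,7], [4,6,8], [5,6,7]

so the chain groups are C_0 ≅ Z^9, C_1 ≅ Z^27, C_2 ≅ Z^18.

The boundary map ∂_1: C_1 → C_0 sends each edge [p,q] (with p < q) to q − p. For instance
  ∂[5,7] = [7] − [5].
As a 9×27 matrix over Z this has rank 8, with invariant factors (1,1,1,1,1,1,1,1).

Boundary ∂_2: C_2 → C_1 acts by ∂[p,q,r] = [q,r] − [p,r] + [p,q]. For instance
  ∂[3,6,7] = [6,7] − [3,7] + [3,6],
  ∂[0,4,5] = [4,5] − [0,5] + [0,4].
The 27×18 boundary matrix has rank 17 and Smith normal form diag(1,1,1,1,1,1,1,1,1,1,1,1,1,1,1,1,1).

From H_k ≅ ker(∂_k) / im(∂_{k+1}) we obtain:

  H_0: rank C_0 − rank ∂_1 = 9 − 8 = 1, and the invariant factors of ∂_1 are all 1, so H_0 ≅ Z.
  H_1: rank ker ∂_1 − rank ∂_2 = (27 − 8) − 17 = 2, and the invariant factors of ∂_2 are all 1, so H_1 ≅ Z^2.
  H_2: rank ker ∂_2 − rank ∂_3 = (18 − 17) − 0 = 1, and there is no ∂_3, so H_2 ≅ Z.

As a check, the Euler characteristic is 9 − 27 + 18 = 0, which agrees with 1 − 2 + 1 = 0.

H_0 ≅ Z,  H_1 ≅ Z^2,  H_2 ≅ Z.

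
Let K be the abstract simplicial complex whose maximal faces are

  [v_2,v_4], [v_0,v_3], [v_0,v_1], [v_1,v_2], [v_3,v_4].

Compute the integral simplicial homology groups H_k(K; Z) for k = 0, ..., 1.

Fix the vertex order v_0 < v_1 < v_2 < v_3 < v_4 and write every simplex with vertices in increasing order. Then dim K = 1 and the simplices of K are:

  0-simplices (5): [v_0], [v_1], [v_2], [v_3], [v_4]
  1-simplices (5): [v_0,v_1], [v_0,v_3], [v_1,v_2], [v_2,v_4], [v_3,v_4]

Hence C_0 ≅ Z^5, C_1 ≅ Z^5.

Boundary ∂_1: C_1 → C_0 is given by ∂[p,q] = [q] − [p]. For instance
  ∂[v_1,v_2] = [v_2] − [v_1].
The resulting 5×5 matrix has rank 4, and its Smith normal form has invariant factors (1,1,1,1).

Now H_k = ker ∂_k / im ∂_{k+1}, so:

  H_0: rank C_0 − rank ∂_1 = 5 − 4 = 1, and the invariant factors of ∂_1 are all 1, so H_0 ≅ Z.
  H_1: rank ker ∂_1 − rank ∂_2 = (5 − 4) − 0 = 1, and there is no ∂_2, so H_1 ≅ Z.

H_0 = Z,  H_1 = Z.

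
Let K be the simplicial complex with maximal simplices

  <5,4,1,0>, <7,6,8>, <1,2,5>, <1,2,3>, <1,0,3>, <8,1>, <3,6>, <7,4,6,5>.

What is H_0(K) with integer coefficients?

H_0 ≅ Z.

Fix the vertex order 0 < 1 < 2 < 3 < 4 < 5 < 6 < 7 < 8 and write every simplex with vertices in increasing order. Then dim K = 3 and the simplices of K are:

  0-simplices (9): [0], [1], [2], [3], [4], [5], [6], [7], [8]
  1-simplices (20): [0,1], [0,3], [0,4], [0,5], [1,2], [1,3], [1,4], [1,5], [1,8], [2,3], [2,5], [3,6], [4,5], [4,6], [4,7], [5,6], [5,7], [6,7], [6,8], [7,8]
  2-simplices (12): [0,1,3], [0,1,4], [0,1,5], [0,4,5], [1,2,3], [1,2,5], [1,4,5], [4,5,6], [4,5,7], [4,6,7], [5,6,7], [6,7,8]
  3-simplices (2): [0,1,4,5], [4,5,6,7]

giving chain groups C_0 ≅ Z^9, C_1 ≅ Z^20, C_2 ≅ Z^12, C_3 ≅ Z^2.

∂_1: C_1 → C_0 sends each edge [p,q] (with p < q) to q − p.
This gives a 9×20 integer matrix of rank 8; reducing to Smith normal form yields diagonal entries (1,1,1,1,1,1,1,1).

Boundary ∂_2: C_2 → C_1 maps a triangle to the signed sum of its edges. For instance
  ∂[4,6,7] = [6,7] − [4,7] + [4,6],
  ∂[0,4,5] = [4,5] − [0,5] + [0,4].
As a 20×12 matrix over Z this has rank 10, with invariant factors (1,1,1,1,1,1,1,1,1,1).

Boundary ∂_3: C_3 → C_2 sends each 3-simplex σ to the alternating sum Σ_i (−1)^i (σ with its i-th vertex removed). For instance
  ∂[4,5,6,7] = [5,6,7] − [4,6,7] + [4,5,7] − [4,5,6],
  ∂[0,1,4,5] = [1,4,5] − [0,4,5] + [0,1,5] − [0,1,4].
The 12×2 boundary matrix has rank 2 and Smith normal form diag(1,1).

Computing H_k = (kernel of ∂_k) / (image of ∂_{k+1}):

  H_0: rank C_0 − rank ∂_1 = 9 − 8 = 1, and the invariant factors of ∂_1 are all 1, so H_0 ≅ Z.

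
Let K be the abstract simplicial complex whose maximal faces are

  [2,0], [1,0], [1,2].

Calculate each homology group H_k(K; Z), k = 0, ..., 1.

We work with the vertex ordering 0 < 1 < 2. The simplices of K, each written with vertices in increasing order, are:

  0-simplices (3): [0], [1], [2]
  1-simplices (3): [0,1], [0,2], [1,2]

giving chain groups C_0 ≅ Z^3, C_1 ≅ Z^3.

The boundary map ∂_1: C_1 → C_0 maps an edge to its endpoints' difference, ∂[p,q] = q − p. For instance
  ∂[0,2] = [2] − [0].
The 3×3 boundary matrix has rank 2 and Smith normal form diag(1,1).

Computing H_k = (kernel of ∂_k) / (image of ∂_{k+1}):

  H_0: rank C_0 − rank ∂_1 = 3 − 2 = 1, and the invariant factors of ∂_1 are all 1, so H_0 ≅ Z.
  H_1: rank ker ∂_1 − rank ∂_2 = (3 − 2) − 0 = 1, and there is no ∂_2, so H_1 ≅ Z.

H_0 = Z,  H_1 = Z.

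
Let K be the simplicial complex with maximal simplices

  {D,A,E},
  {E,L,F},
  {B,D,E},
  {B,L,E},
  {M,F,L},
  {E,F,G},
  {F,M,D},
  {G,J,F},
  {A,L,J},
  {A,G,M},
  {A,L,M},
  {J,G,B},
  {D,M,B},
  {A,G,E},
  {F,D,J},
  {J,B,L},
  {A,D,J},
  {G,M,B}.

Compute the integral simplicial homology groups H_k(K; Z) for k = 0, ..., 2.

H_0 ≅ Z,  H_1 ≅ Z^2,  H_2 ≅ Z.

We work with the vertex ordering A < B < D < E < F < G < J < L < M. The simplices of K, each written with vertices in increasing order, are:

  0-simplices (9): A, B, D, E, F, G, J, L, M
  1-simplices (27): AD, AE, AG, AJ, AL, AM, BD, BE, BG, BJ, BL, BM, DE, DF, DJ, DM, EF, EG, EL, FG, FJ, FL, FM, GJ, GM, JL, LM
  2-simplices (18): ADE, ADJ, AEG, AGM, AJL, ALM, BDE, BDM, BEL, BGJ, BGM, BJL, DFJ, DFM, EFG, EFL, FGJ, FLM

Hence C_0 ≅ Z^9, C_1 ≅ Z^27, C_2 ≅ Z^18.

The boundary map ∂_1: C_1 → C_0 sends each edge [p,q] (with p < q) to q − p. For instance
  ∂AE = E − A.
As a 9×27 matrix over Z this has rank 8, with invariant factors (1,1,1,1,1,1,1,1).

The boundary map ∂_2: C_2 → C_1 maps a triangle to the signed sum of its edges. For instance
  ∂AJL = JL − AL + AJ,
  ∂EFL = FL − EL + EF.
The resulting 27×18 matrix has rank 17, and its Smith normal form has invariant factors (1,1,1,1,1,1,1,1,1,1,1,1,1,1,1,1,1).

From H_k ≅ ker(∂_k) / im(∂_{k+1}) we obtain:

  H_0: rank C_0 − rank ∂_1 = 9 − 8 = 1, and the invariant factors of ∂_1 are all 1, so H_0 = Z.
  H_1: rank ker ∂_1 − rank ∂_2 = (27 − 8) − 17 = 2, and the invariant factors of ∂_2 are all 1, so H_1 = Z^2.
  H_2: rank ker ∂_2 − rank ∂_3 = (18 − 17) − 0 = 1, and there is no ∂_3, so H_2 = Z.

(K is a triangulation of the torus T^2.)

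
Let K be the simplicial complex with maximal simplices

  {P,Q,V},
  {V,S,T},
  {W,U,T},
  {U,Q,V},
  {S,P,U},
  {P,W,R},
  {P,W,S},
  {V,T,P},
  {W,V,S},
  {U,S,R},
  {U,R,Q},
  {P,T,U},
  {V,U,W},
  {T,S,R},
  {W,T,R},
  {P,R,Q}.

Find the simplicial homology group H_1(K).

H_1 ≅ Z^2.

We work with the vertex ordering P < Q < R < S < T < U < V < W. The simplices of K, each written with vertices in increasing order, are:

  0-simplices (8): P, Q, R, S, T, U, V, W
  1-simplices (24): PQ, PR, PS, PT, PU, PV, PW, QR, QU, QV, RS, RT, RU, RW, ST, SU, SV, SW, TU, TV, TW, UV, UW, VW
  2-simplices (16): PQR, PQV, PRW, PSU, PSW, PTU, PTV, QRU, QUV, RST, RSU, RTW, STV, SVW, TUW, UVW

so the chain groups are C_0 ≅ Z^8, C_1 ≅ Z^24, C_2 ≅ Z^16.

Boundary ∂_1: C_1 → C_0 sends each edge [p,q] (with p < q) to q − p. For instance
  ∂UV = V − U.
The 8×24 boundary matrix has rank 7 and Smith normal form diag(1,1,1,1,1,1,1).

Boundary ∂_2: C_2 → C_1 maps a triangle to the signed sum of its edges. For instance
  ∂PRW = RW − PW + PR,
  ∂TUW = UW − TW + TU.
As a 24×16 matrix over Z this has rank 15, with invariant factors (1,1,1,1,1,1,1,1,1,1,1,1,1,1,1).

Reading off H_k = ker ∂_k / im ∂_{k+1}:

  H_1: rank ker ∂_1 − rank ∂_2 = (24 − 7) − 15 = 2, and the invariant factors of ∂_2 are all 1, so H_1 ≅ Z^2.

(K is a triangulation of the torus T^2.)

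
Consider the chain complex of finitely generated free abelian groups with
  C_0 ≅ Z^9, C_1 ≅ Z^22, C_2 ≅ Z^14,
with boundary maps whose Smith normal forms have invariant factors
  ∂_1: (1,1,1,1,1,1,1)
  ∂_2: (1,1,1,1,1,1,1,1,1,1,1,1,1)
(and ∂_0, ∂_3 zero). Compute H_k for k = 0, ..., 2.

H_0 = Z^2,  H_1 = Z^2,  H_2 = Z.

H_0: b_0 = 9 − 0 − 7 = 2; torsion from ∂_1 factors > 1: none. So H_0 = Z^2.
H_1: b_1 = 22 − 7 − 13 = 2; torsion from ∂_2 factors > 1: none. So H_1 = Z^2.
H_2: b_2 = 14 − 13 − 0 = 1; torsion from ∂_3 factors > 1: none. So H_2 = Z.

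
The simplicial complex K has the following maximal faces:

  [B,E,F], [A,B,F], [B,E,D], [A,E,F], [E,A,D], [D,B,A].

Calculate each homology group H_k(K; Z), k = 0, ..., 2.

H_0 = Z,  H_1 = 0,  H_2 = Z.

Fix the vertex order A < B < D < E < F and write every simplex with vertices in increasing order. Then dim K = 2 and the simplices of K are:

  0-simplices (5): A, B, D, E, F
  1-simplices (9): AB, AD, AE, AF, BD, BE, BF, DE, EF
  2-simplices (6): ABD, ABF, ADE, AEF, BDE, BEF

so the chain groups are C_0 ≅ Z^5, C_1 ≅ Z^9, C_2 ≅ Z^6.

∂_1: C_1 → C_0 sends each edge [p,q] (with p < q) to q − p. For instance
  ∂AB = B − A.
The resulting 5×9 matrix has rank 4, and its Smith normal form has invariant factors (1,1,1,1).

∂_2: C_2 → C_1 maps a triangle to the signed sum of its edges. For instance
  ∂ABD = BD − AD + AB,
  ∂AEF = EF − AF + AE.
The 9×6 boundary matrix has rank 5 and Smith normal form diag(1,1,1,1,1).

From H_k ≅ ker(∂_k) / im(∂_{k+1}) we obtain:

  H_0: rank C_0 − rank ∂_1 = 5 − 4 = 1, and the invariant factors of ∂_1 are all 1, so H_0 ≅ Z.
  H_1: rank ker ∂_1 − rank ∂_2 = (9 − 4) − 5 = 0, and the invariant factors of ∂_2 are all 1, so H_1 ≅ 0.
  H_2: rank ker ∂_2 − rank ∂_3 = (6 − 5) − 0 = 1, and there is no ∂_3, so H_2 ≅ Z.

As a check, the Euler characteristic is 5 − 9 + 6 = 2, which agrees with 1 − 0 + 1 = 2.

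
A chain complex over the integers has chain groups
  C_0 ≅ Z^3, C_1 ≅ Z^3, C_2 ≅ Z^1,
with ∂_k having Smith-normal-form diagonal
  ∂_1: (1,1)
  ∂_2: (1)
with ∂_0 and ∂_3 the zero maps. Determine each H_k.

H_0: b_0 = 3 − 0 − 2 = 1; torsion from ∂_1 factors > 1: none. So H_0 ≅ Z.
H_1: b_1 = 3 − 2 − 1 = 0; torsion from ∂_2 factors > 1: none. So H_1 ≅ 0.
H_2: b_2 = 1 − 1 − 0 = 0; torsion from ∂_3 factors > 1: none. So H_2 ≅ 0.

H_0 ≅ Z,  H_1 = 0,  H_2 = 0.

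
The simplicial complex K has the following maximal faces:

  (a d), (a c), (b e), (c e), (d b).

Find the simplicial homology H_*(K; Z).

Take the total order a < b < c < d < e on the vertex set. Then K (dimension 1) consists of the simplices:

  0-simplices (5): a, b, c, d, e
  1-simplices (5): ac, ad, bd, be, ce

so the chain groups are C_0 ≅ Z^5, C_1 ≅ Z^5.

The boundary map ∂_1: C_1 → C_0 is given by ∂[p,q] = [q] − [p].
The resulting 5×5 matrix has rank 4, and its Smith normal form has invariant factors (1,1,1,1).

From H_k ≅ ker(∂_k) / im(∂_{k+1}) we obtain:

  H_0: rank C_0 − rank ∂_1 = 5 − 4 = 1, and the invariant factors of ∂_1 are all 1, so H_0 ≅ Z.
  H_1: rank ker ∂_1 − rank ∂_2 = (5 − 4) − 0 = 1, and there is no ∂_2, so H_1 ≅ Z.

(K is a triangulation of the circle S^1.)

H_0 = Z,  H_1 = Z.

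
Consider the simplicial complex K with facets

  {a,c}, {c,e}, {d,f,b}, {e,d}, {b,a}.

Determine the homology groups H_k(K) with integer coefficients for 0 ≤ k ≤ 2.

K has 6 vertices, 7 edges, 1 triangle.
rank ∂_0 = 0, rank ∂_1 = 5 ⇒ b_0 = 6 − 0 − 5 = 1; all invariant factors of ∂_1 are 1 so no torsion. So H_0 = Z.
rank ∂_1 = 5, rank ∂_2 = 1 ⇒ b_1 = 7 − 5 − 1 = 1; all invariant factors of ∂_2 are 1 so no torsion. So H_1 = Z.
rank ∂_2 = 1, rank ∂_3 = 0 ⇒ b_2 = 1 − 1 − 0 = 0. So H_2 = 0.

H_0 = Z,  H_1 = Z,  H_2 = 0.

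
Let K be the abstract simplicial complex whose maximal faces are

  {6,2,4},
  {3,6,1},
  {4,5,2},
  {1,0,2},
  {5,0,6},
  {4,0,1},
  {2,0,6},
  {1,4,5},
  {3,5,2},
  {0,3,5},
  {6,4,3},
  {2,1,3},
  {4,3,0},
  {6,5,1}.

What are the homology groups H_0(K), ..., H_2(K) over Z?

Fix the vertex order 0 < 1 < 2 < 3 < 4 < 5 < 6 and write every simplex with vertices in increasing order. Then dim K = 2 and the simplices of K are:

  0-simplices (7): [0], [1], [2], [3], [4], [5], [6]
  1-simplices (21): [0,1], [0,2], [0,3], [0,4], [0,5], [0,6], [1,2], [1,3], [1,4], [1,5], [1,6], [2,3], [2,4], [2,5], [2,6], [3,4], [3,5], [3,6], [4,5], [4,6], [5,6]
  2-simplices (14): [0,1,2], [0,1,4], [0,2,6], [0,3,4], [0,3,5], [0,5,6], [1,2,3], [1,3,6], [1,4,5], [1,5,6], [2,3,5], [2,4,5], [2,4,6], [3,4,6]

so the chain groups are C_0 ≅ Z^7, C_1 ≅ Z^21, C_2 ≅ Z^14.

Boundary ∂_1: C_1 → C_0 sends each edge [p,q] (with p < q) to q − p. For instance
  ∂[1,6] = [6] − [1].
As a 7×21 matrix over Z this has rank 6, with invariant factors (1,1,1,1,1,1).

Boundary ∂_2: C_2 → C_1 sends each 2-simplex [p,q,r] to [q,r] − [p,r] + [p,q]. For instance
  ∂[1,5,6] = [5,6] − [1,6] + [1,5],
  ∂[2,4,6] = [4,6] − [2,6] + [2,4].
The 21×14 boundary matrix has rank 13 and Smith normal form diag(1,1,1,1,1,1,1,1,1,1,1,1,1).

Reading off H_k = ker ∂_k / im ∂_{k+1}:

  H_0: rank C_0 − rank ∂_1 = 7 − 6 = 1, and the invariant factors of ∂_1 are all 1, so H_0 = Z.
  H_1: rank ker ∂_1 − rank ∂_2 = (21 − 6) − 13 = 2, and the invariant factors of ∂_2 are all 1, so H_1 = Z^2.
  H_2: rank ker ∂_2 − rank ∂_3 = (14 − 13) − 0 = 1, and there is no ∂_3, so H_2 = Z.

H_0 ≅ Z,  H_1 ≅ Z^2,  H_2 ≅ Z.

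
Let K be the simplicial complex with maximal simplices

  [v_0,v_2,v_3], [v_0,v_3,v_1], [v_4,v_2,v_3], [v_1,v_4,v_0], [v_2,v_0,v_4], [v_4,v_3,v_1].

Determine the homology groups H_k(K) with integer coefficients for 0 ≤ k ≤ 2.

H_0 = Z,  H_1 = 0,  H_2 = Z.

Order the vertices as v_0 < v_1 < v_2 < v_3 < v_4. Listing each simplex with vertices in this order, K has dimension 2 with simplices:

  0-simplices (5): [v_0], [v_1], [v_2], [v_3], [v_4]
  1-simplices (9): [v_0,v_1], [v_0,v_2], [v_0,v_3], [v_0,v_4], [v_1,v_3], [v_1,v_4], [v_2,v_3], [v_2,v_4], [v_3,v_4]
  2-simplices (6): [v_0,v_1,v_3], [v_0,v_1,v_4], [v_0,v_2,v_3], [v_0,v_2,v_4], [v_1,v_3,v_4], [v_2,v_3,v_4]

Hence C_0 ≅ Z^5, C_1 ≅ Z^9, C_2 ≅ Z^6.

The boundary map ∂_1: C_1 → C_0 is given by ∂[p,q] = [q] − [p].
As a 5×9 matrix over Z this has rank 4, with invariant factors (1,1,1,1).

The boundary map ∂_2: C_2 → C_1 maps a triangle to the signed sum of its edges. For instance
  ∂[v_0,v_1,v_4] = [v_1,v_4] − [v_0,v_4] + [v_0,v_1],
  ∂[v_1,v_3,v_4] = [v_3,v_4] − [v_1,v_4] + [v_1,v_3].
This gives a 9×6 integer matrix of rank 5; reducing to Smith normal form yields diagonal entries (1,1,1,1,1).

From H_k ≅ ker(∂_k) / im(∂_{k+1}) we obtain:

  H_0: rank C_0 − rank ∂_1 = 5 − 4 = 1, and the invariant factors of ∂_1 are all 1, so H_0 ≅ Z.
  H_1: rank ker ∂_1 − rank ∂_2 = (9 − 4) − 5 = 0, and the invariant factors of ∂_2 are all 1, so H_1 ≅ 0.
  H_2: rank ker ∂_2 − rank ∂_3 = (6 − 5) − 0 = 1, and there is no ∂_3, so H_2 ≅ Z.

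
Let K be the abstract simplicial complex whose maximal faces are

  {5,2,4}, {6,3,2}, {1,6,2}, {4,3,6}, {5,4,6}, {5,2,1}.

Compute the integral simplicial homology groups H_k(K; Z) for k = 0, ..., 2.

Take the total order 1 < 2 < 3 < 4 < 5 < 6 on the vertex set. Then K (dimension 2) consists of the simplices:

  0-simplices (6): [1], [2], [3], [4], [5], [6]
  1-simplices (12): [1,2], [1,5], [1,6], [2,3], [2,4], [2,5], [2,6], [3,4], [3,6], [4,5], [4,6], [5,6]
  2-simplices (6): [1,2,5], [1,2,6], [2,3,6], [2,4,5], [3,4,6], [4,5,6]

so the chain groups are C_0 ≅ Z^6, C_1 ≅ Z^12, C_2 ≅ Z^6.

The boundary map ∂_1: C_1 → C_0 maps an edge to its endpoints' difference, ∂[p,q] = q − p.
This gives a 6×12 integer matrix of rank 5; reducing to Smith normal form yields diagonal entries (1,1,1,1,1).

The boundary map ∂_2: C_2 → C_1 maps a triangle to the signed sum of its edges. For instance
  ∂[1,2,6] = [2,6] − [1,6] + [1,2],
  ∂[2,4,5] = [4,5] − [2,5] + [2,4].
The resulting 12×6 matrix has rank 6, and its Smith normal form has invariant factors (1,1,1,1,1,1).

Reading off H_k = ker ∂_k / im ∂_{k+1}:

  H_0: rank C_0 − rank ∂_1 = 6 − 5 = 1, and the invariant factors of ∂_1 are all 1, so H_0 ≅ Z.
  H_1: rank ker ∂_1 − rank ∂_2 = (12 − 5) − 6 = 1, and the invariant factors of ∂_2 are all 1, so H_1 ≅ Z.
  H_2: rank ker ∂_2 − rank ∂_3 = (6 − 6) − 0 = 0, and there is no ∂_3, so H_2 ≅ 0.

H_0 = Z,  H_1 = Z,  H_2 = 0.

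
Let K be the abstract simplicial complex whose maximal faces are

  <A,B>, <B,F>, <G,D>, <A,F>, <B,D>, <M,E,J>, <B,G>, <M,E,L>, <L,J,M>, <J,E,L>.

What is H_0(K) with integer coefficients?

Fix the vertex order A < B < D < E < F < G < J < L < M and write every simplex with vertices in increasing order. Then dim K = 2 and the simplices of K are:

  0-simplices (9): A, B, D, E, F, G, J, L, M
  1-simplices (12): AB, AF, BD, BF, BG, DG, EJ, EL, EM, JL, JM, LM
  2-simplices (4): EJL, EJM, ELM, JLM

Hence C_0 ≅ Z^9, C_1 ≅ Z^12, C_2 ≅ Z^4.

The boundary map ∂_1: C_1 → C_0 is given by ∂[p,q] = [q] − [p]. For instance
  ∂DG = G − D.
This gives a 9×12 integer matrix of rank 7; reducing to Smith normal form yields diagonal entries (1,1,1,1,1,1,1).

Boundary ∂_2: C_2 → C_1 sends each 2-simplex [p,q,r] to [q,r] − [p,r] + [p,q]. For instance
  ∂JLM = LM − JM + JL,
  ∂EJM = JM − EM + EJ.
The 12×4 boundary matrix has rank 3 and Smith normal form diag(1,1,1).

Now H_k = ker ∂_k / im ∂_{k+1}, so:

  H_0: rank C_0 − rank ∂_1 = 9 − 7 = 2, and the invariant factors of ∂_1 are all 1, so H_0 ≅ Z^2.

H_0 = Z^2.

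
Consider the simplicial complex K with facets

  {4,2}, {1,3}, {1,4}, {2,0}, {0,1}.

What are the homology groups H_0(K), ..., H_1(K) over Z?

H_0 ≅ Z,  H_1 ≅ Z.

We work with the vertex ordering 0 < 1 < 2 < 3 < 4. The simplices of K, each written with vertices in increasing order, are:

  0-simplices (5): [0], [1], [2], [3], [4]
  1-simplices (5): [0,1], [0,2], [1,3], [1,4], [2,4]

giving chain groups C_0 ≅ Z^5, C_1 ≅ Z^5.

The boundary map ∂_1: C_1 → C_0 sends each edge [p,q] (with p < q) to q − p.
As a 5×5 matrix over Z this has rank 4, with invariant factors (1,1,1,1).

Reading off H_k = ker ∂_k / im ∂_{k+1}:

  H_0: rank C_0 − rank ∂_1 = 5 − 4 = 1, and the invariant factors of ∂_1 are all 1, so H_0 ≅ Z.
  H_1: rank ker ∂_1 − rank ∂_2 = (5 − 4) − 0 = 1, and there is no ∂_2, so H_1 ≅ Z.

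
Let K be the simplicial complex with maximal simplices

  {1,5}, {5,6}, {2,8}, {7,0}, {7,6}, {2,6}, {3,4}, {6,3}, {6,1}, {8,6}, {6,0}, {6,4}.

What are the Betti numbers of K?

Take the total order 0 < 1 < 2 < 3 < 4 < 5 < 6 < 7 < 8 on the vertex set. Then K (dimension 1) consists of the simplices:

  0-simplices (9): [0], [1], [2], [3], [4], [5], [6], [7], [8]
  1-simplices (12): [0,6], [0,7], [1,5], [1,6], [2,6], [2,8], [3,4], [3,6], [4,6], [5,6], [6,7], [6,8]

Hence C_0 ≅ Z^9, C_1 ≅ Z^12.

Boundary ∂_1: C_1 → C_0 maps an edge to its endpoints' difference, ∂[p,q] = q − p.
The resulting 9×12 matrix has rank 8, and its Smith normal form has invariant factors (1,1,1,1,1,1,1,1).

Now H_k = ker ∂_k / im ∂_{k+1}, so:

  H_0: rank C_0 − rank ∂_1 = 9 − 8 = 1, and the invariant factors of ∂_1 are all 1, so H_0 = Z.
  H_1: rank ker ∂_1 − rank ∂_2 = (12 − 8) − 0 = 4, and there is no ∂_2, so H_1 = Z^4.

Hence the Betti numbers are b_0 = 1, b_1 = 4.

b_0 = 1, b_1 = 4.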